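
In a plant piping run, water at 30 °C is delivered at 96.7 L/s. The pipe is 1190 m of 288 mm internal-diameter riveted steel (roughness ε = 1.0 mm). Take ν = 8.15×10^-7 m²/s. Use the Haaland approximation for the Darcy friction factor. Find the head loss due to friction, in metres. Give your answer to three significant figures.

h_f ≈ 12.8 m

V = 4Q/(πD²) = 4·0.0967/(π·0.288²) = 1.484 m/s
Re = VD/ν = 1.484·0.288/8.15×10^-7 = 5.25×10^5 → turbulent
ε/D = 1.0/288 = 0.00347
Haaland: f = 0.02754
h_f = f(L/D)V²/(2g) = 0.02754·(1190/0.288)·1.484²/(2·9.81) = 12.78 m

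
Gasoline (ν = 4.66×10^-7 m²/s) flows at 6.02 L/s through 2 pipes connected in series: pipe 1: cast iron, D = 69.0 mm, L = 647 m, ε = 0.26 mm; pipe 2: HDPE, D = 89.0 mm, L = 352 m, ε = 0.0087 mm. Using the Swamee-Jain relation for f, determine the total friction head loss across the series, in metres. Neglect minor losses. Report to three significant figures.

Pipe 1: V = 1.610 m/s, Re = 2.38×10^5, ε/D = 0.00377, f = 0.02857, h_1 = f(L/D)V²/2g = 35.39 m
Pipe 2: V = 0.9677 m/s, Re = 1.85×10^5, ε/D = 9.78×10^-5, f = 0.01658, h_2 = f(L/D)V²/2g = 3.129 m
Series → Q common, losses add: H = Σh = 38.52 m

H ≈ 38.5 m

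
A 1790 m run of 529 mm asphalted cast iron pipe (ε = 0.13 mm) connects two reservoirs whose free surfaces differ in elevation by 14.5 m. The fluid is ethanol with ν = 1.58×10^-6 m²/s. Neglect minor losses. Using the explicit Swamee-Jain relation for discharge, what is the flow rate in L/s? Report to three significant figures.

Q ≈ 514 L/s

Swamee-Jain (Type II): Q = -0.965·√(gD⁵h_f/L)·ln[ε/(3.7D) + √(3.17ν²L/(gD³h_f))]
√(gD⁵h_f/L) = √(9.81·0.529⁵·14.5/1790) = 0.05738
ε/(3.7D) = 6.64×10^-5; √(3.17ν²L/(gD³h_f)) = 2.59×10^-5
Q = -0.965·0.05738·ln(9.235×10^-5) = 0.5144 m³/s
Check: V = 2.34 m/s, Re = 7.84×10^5, f = 0.01545, h_f = 14.6 m ≈ 14.5 m ✓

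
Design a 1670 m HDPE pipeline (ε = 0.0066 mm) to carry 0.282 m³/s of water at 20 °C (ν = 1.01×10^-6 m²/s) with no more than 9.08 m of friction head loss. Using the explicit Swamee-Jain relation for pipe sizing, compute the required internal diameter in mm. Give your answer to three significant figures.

Swamee-Jain (Type III): D = 0.66·[ε^1.25·(LQ²/(gh_f))^4.75 + ν·Q^9.4·(L/(gh_f))^5.2]^0.04
LQ²/(gh_f) = 1.491; L/(gh_f) = 18.75
Term 1 = ε^1.25·(…)^4.75 = 2.23×10^-6; Term 2 = ν·Q^9.4·(…)^5.2 = 2.86×10^-5
D = 0.66·(2.23×10^-6 + 2.86×10^-5)^0.04 = 0.4356 m = 436 mm
Check: V = 1.89 m/s, Re = 8.16×10^5, f = 0.01234, h_f = 8.63 m ≈ 9.08 m ✓

D ≈ 436 mm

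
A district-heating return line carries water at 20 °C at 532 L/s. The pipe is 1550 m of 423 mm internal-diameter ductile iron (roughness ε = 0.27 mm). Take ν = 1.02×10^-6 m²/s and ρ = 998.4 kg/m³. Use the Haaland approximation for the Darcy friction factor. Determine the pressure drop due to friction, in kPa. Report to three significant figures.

Δp ≈ 470 kPa

V = 4Q/(πD²) = 4·0.532/(π·0.423²) = 3.786 m/s
Re = VD/ν = 3.786·0.423/1.02×10^-6 = 1.57×10^6 → turbulent
ε/D = 0.27/423 = 6.38×10^-4
Haaland: f = 0.01793
h_f = f(L/D)V²/(2g) = 0.01793·(1550/0.423)·3.786²/(2·9.81) = 47.98 m
Δp = ρg·h_f = 998.4·9.81·47.98 = 469.9 kPa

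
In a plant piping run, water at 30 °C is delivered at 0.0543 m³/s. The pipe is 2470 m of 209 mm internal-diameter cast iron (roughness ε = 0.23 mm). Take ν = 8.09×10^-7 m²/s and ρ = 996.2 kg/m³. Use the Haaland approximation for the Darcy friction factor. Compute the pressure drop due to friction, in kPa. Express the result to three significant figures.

Δp ≈ 306 kPa

V = 4Q/(πD²) = 4·0.0543/(π·0.209²) = 1.583 m/s
Re = VD/ν = 1.583·0.209/8.09×10^-7 = 4.09×10^5 → turbulent
ε/D = 0.23/209 = 0.00110
Haaland: f = 0.02073
h_f = f(L/D)V²/(2g) = 0.02073·(2470/0.209)·1.583²/(2·9.81) = 31.29 m
Δp = ρg·h_f = 996.2·9.81·31.29 = 305.8 kPa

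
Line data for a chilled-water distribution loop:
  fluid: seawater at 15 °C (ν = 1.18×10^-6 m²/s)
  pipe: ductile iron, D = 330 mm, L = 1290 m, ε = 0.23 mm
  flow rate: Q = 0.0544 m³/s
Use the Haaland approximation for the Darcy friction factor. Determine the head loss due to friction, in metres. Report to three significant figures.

h_f ≈ 1.59 m

V = 4Q/(πD²) = 4·0.0544/(π·0.330²) = 0.6360 m/s
Re = VD/ν = 0.6360·0.330/1.18×10^-6 = 1.78×10^5 → turbulent
ε/D = 0.23/330 = 6.97×10^-4
Haaland: f = 0.01978
h_f = f(L/D)V²/(2g) = 0.01978·(1290/0.330)·0.6360²/(2·9.81) = 1.594 m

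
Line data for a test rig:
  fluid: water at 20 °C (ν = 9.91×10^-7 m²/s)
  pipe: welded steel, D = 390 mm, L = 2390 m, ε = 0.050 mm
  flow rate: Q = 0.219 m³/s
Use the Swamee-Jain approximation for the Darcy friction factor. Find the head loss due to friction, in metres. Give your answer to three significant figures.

V = 4Q/(πD²) = 4·0.219/(π·0.390²) = 1.833 m/s
Re = VD/ν = 1.833·0.390/9.91×10^-7 = 7.21×10^5 → turbulent
ε/D = 0.050/390 = 1.28×10^-4
Swamee-Jain: f = 0.01427
h_f = f(L/D)V²/(2g) = 0.01427·(2390/0.390)·1.833²/(2·9.81) = 14.98 m

h_f ≈ 15.0 m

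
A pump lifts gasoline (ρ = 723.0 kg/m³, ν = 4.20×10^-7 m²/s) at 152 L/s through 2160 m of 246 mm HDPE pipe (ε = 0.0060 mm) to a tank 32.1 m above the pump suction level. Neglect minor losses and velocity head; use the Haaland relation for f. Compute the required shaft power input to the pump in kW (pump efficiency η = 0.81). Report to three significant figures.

V = 4Q/(πD²) = 3.198 m/s; Re = 1.87×10^6; ε/D = 2.44×10^-5; f = 0.01114
h_f = f(L/D)V²/2g = 51.00 m
Total head H = z + h_f = 32.1 + 51.00 = 83.10 m
P_hyd = ρgQH = 723.0·9.81·0.152·83.10 = 89.59 kW
P_shaft = P_hyd/η = 89.59/0.81 = 110.6 kW

P_shaft ≈ 111 kW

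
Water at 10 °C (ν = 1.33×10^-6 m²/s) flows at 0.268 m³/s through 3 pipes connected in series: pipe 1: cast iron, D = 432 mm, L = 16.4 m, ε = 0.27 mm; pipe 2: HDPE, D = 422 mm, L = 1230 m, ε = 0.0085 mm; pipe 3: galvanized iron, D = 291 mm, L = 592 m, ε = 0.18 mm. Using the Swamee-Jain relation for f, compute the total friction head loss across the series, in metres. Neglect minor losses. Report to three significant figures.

Pipe 1: V = 1.828 m/s, Re = 5.94×10^5, ε/D = 6.25×10^-4, f = 0.01839, h_1 = f(L/D)V²/2g = 0.1189 m
Pipe 2: V = 1.916 m/s, Re = 6.08×10^5, ε/D = 2.01×10^-5, f = 0.01300, h_2 = f(L/D)V²/2g = 7.091 m
Pipe 3: V = 4.030 m/s, Re = 8.82×10^5, ε/D = 6.19×10^-4, f = 0.01811, h_3 = f(L/D)V²/2g = 30.50 m
Series → Q common, losses add: H = Σh = 37.71 m

H ≈ 37.7 m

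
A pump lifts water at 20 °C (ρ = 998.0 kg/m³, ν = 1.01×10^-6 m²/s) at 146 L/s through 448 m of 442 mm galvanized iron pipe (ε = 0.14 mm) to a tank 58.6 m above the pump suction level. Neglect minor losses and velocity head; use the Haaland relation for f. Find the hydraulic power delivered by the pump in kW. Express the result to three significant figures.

V = 4Q/(πD²) = 0.9515 m/s; Re = 4.16×10^5; ε/D = 3.17×10^-4; f = 0.01649
h_f = f(L/D)V²/2g = 0.7711 m
Total head H = z + h_f = 58.6 + 0.7711 = 59.37 m
P_hyd = ρgQH = 998.0·9.81·0.146·59.37 = 84.86 kW

P_hyd ≈ 84.9 kW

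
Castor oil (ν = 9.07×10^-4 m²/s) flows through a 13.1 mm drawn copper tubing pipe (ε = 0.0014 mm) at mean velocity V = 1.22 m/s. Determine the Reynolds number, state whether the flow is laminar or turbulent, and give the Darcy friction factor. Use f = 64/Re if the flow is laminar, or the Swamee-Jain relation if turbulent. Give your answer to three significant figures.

Re = VD/ν = 1.220·0.0131/9.07×10^-4 = 17.6
Re < 2300 → laminar → f = 64/Re = 3.632

Re ≈ 17.6; laminar; f = 64/Re ≈ 3.63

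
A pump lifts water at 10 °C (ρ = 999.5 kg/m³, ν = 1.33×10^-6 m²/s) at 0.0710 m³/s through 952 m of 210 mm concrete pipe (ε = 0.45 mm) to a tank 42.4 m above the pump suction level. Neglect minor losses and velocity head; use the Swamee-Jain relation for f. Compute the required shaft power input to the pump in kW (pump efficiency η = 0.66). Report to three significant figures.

P_shaft ≈ 69.8 kW

V = 4Q/(πD²) = 2.050 m/s; Re = 3.24×10^5; ε/D = 0.00214; f = 0.02453
h_f = f(L/D)V²/2g = 23.82 m
Total head H = z + h_f = 42.4 + 23.82 = 66.22 m
P_hyd = ρgQH = 999.5·9.81·0.0710·66.22 = 46.10 kW
P_shaft = P_hyd/η = 46.10/0.66 = 69.85 kW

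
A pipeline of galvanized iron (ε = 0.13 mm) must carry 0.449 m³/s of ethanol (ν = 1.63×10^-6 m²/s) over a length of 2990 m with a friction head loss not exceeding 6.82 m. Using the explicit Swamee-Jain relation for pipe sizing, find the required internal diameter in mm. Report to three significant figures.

Swamee-Jain (Type III): D = 0.66·[ε^1.25·(LQ²/(gh_f))^4.75 + ν·Q^9.4·(L/(gh_f))^5.2]^0.04
LQ²/(gh_f) = 9.010; L/(gh_f) = 44.69
Term 1 = ε^1.25·(…)^4.75 = 0.476; Term 2 = ν·Q^9.4·(…)^5.2 = 0.335
D = 0.66·(0.476 + 0.335)^0.04 = 0.6545 m = 654 mm
Check: V = 1.33 m/s, Re = 5.36×10^5, f = 0.01541, h_f = 6.39 m ≈ 6.82 m ✓

D ≈ 654 mm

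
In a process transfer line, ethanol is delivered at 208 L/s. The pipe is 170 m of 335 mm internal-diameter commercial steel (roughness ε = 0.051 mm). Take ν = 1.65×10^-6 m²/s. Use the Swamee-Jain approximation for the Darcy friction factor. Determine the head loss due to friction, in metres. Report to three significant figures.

V = 4Q/(πD²) = 4·0.208/(π·0.335²) = 2.360 m/s
Re = VD/ν = 2.360·0.335/1.65×10^-6 = 4.79×10^5 → turbulent
ε/D = 0.051/335 = 1.52×10^-4
Swamee-Jain: f = 0.01511
h_f = f(L/D)V²/(2g) = 0.01511·(170/0.335)·2.360²/(2·9.81) = 2.176 m

h_f ≈ 2.18 m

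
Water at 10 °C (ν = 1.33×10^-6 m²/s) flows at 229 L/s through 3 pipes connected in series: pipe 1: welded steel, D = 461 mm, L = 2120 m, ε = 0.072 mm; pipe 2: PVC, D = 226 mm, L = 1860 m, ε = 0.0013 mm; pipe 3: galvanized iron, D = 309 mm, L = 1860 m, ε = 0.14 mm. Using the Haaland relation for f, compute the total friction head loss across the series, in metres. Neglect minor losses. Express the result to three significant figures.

H ≈ 216 m

Pipe 1: V = 1.372 m/s, Re = 4.76×10^5, ε/D = 1.56×10^-4, f = 0.01494, h_1 = f(L/D)V²/2g = 6.589 m
Pipe 2: V = 5.709 m/s, Re = 9.70×10^5, ε/D = 5.75×10^-6, f = 0.01174, h_2 = f(L/D)V²/2g = 160.5 m
Pipe 3: V = 3.054 m/s, Re = 7.09×10^5, ε/D = 4.53×10^-4, f = 0.01702, h_3 = f(L/D)V²/2g = 48.70 m
Series → Q common, losses add: H = Σh = 215.8 m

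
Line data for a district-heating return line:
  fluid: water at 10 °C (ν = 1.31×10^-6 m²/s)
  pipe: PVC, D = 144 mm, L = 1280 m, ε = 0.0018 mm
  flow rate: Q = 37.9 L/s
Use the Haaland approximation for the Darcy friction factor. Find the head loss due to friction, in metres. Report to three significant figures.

h_f ≈ 36.5 m

V = 4Q/(πD²) = 4·0.0379/(π·0.144²) = 2.327 m/s
Re = VD/ν = 2.327·0.144/1.31×10^-6 = 2.56×10^5 → turbulent
ε/D = 0.0018/144 = 1.25×10^-5
Haaland: f = 0.01487
h_f = f(L/D)V²/(2g) = 0.01487·(1280/0.144)·2.327²/(2·9.81) = 36.49 m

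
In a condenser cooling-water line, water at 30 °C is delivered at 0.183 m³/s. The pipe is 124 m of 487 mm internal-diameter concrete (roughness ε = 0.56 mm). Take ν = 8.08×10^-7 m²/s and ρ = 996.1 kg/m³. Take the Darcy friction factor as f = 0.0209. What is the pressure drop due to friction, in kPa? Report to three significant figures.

V = 4Q/(πD²) = 4·0.183/(π·0.487²) = 0.9824 m/s
h_f = f(L/D)V²/(2g) = 0.02090·(124/0.487)·0.9824²/(2·9.81) = 0.2618 m
Δp = ρg·h_f = 996.1·9.81·0.2618 = 2.558 kPa

Δp ≈ 2.56 kPa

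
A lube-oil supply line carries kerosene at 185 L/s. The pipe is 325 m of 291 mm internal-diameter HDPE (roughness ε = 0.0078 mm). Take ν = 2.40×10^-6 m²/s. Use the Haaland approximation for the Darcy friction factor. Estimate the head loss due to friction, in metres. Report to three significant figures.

V = 4Q/(πD²) = 4·0.185/(π·0.291²) = 2.782 m/s
Re = VD/ν = 2.782·0.291/2.40×10^-6 = 3.37×10^5 → turbulent
ε/D = 0.0078/291 = 2.68×10^-5
Haaland: f = 0.01428
h_f = f(L/D)V²/(2g) = 0.01428·(325/0.291)·2.782²/(2·9.81) = 6.289 m

h_f ≈ 6.29 m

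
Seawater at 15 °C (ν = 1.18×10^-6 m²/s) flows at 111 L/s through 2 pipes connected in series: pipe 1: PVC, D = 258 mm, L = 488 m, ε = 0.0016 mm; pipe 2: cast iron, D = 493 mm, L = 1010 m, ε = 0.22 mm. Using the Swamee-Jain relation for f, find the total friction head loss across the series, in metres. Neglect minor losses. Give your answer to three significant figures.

H ≈ 6.45 m

Pipe 1: V = 2.123 m/s, Re = 4.64×10^5, ε/D = 6.20×10^-6, f = 0.01336, h_1 = f(L/D)V²/2g = 5.807 m
Pipe 2: V = 0.5815 m/s, Re = 2.43×10^5, ε/D = 4.46×10^-4, f = 0.01832, h_2 = f(L/D)V²/2g = 0.6468 m
Series → Q common, losses add: H = Σh = 6.454 m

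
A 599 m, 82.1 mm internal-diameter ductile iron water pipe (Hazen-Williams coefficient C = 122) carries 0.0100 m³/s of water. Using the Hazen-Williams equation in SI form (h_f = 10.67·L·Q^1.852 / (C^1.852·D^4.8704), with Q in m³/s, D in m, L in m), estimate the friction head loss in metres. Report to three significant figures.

h_f = 10.67·599·0.0100^1.852 / (122^1.852·0.0821^4.8704) = 33.51 m

h_f ≈ 33.5 m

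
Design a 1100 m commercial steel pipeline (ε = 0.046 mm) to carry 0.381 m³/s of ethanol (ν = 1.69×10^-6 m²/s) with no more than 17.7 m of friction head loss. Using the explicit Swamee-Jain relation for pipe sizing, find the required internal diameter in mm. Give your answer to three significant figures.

D ≈ 406 mm

Swamee-Jain (Type III): D = 0.66·[ε^1.25·(LQ²/(gh_f))^4.75 + ν·Q^9.4·(L/(gh_f))^5.2]^0.04
LQ²/(gh_f) = 0.9196; L/(gh_f) = 6.335
Term 1 = ε^1.25·(…)^4.75 = 2.54×10^-6; Term 2 = ν·Q^9.4·(…)^5.2 = 2.87×10^-6
D = 0.66·(2.54×10^-6 + 2.87×10^-6)^0.04 = 0.4063 m = 406 mm
Check: V = 2.94 m/s, Re = 7.06×10^5, f = 0.01411, h_f = 16.8 m ≈ 17.7 m ✓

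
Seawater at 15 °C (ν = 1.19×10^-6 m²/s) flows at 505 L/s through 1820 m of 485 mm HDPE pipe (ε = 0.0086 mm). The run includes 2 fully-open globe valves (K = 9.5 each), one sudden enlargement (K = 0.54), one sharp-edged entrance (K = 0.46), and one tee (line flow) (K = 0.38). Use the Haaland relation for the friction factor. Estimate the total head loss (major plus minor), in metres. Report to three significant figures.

H_L ≈ 24.5 m

V = 4Q/(πD²) = 2.733 m/s; V²/2g = 0.3808 m
Re = 1.11×10^6, ε/D = 1.77×10^-5 → f = 0.01173 (Haaland)
Major: h_f = f(L/D)·V²/2g = 0.01173·3753·0.3808 = 16.77 m
Minor: ΣK = 20.4; h_m = ΣK·V²/2g = 7.761 m
Total H_L = 16.77 + 7.761 = 24.53 m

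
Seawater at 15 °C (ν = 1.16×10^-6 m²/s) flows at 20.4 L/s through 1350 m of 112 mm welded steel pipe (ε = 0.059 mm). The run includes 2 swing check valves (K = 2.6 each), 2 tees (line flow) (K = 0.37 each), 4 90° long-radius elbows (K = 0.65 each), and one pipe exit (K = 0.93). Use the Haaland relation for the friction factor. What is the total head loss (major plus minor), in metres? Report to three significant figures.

V = 4Q/(πD²) = 2.071 m/s; V²/2g = 0.2185 m
Re = 2.00×10^5, ε/D = 5.27×10^-4 → f = 0.01878 (Haaland)
Major: h_f = f(L/D)·V²/2g = 0.01878·12054·0.2185 = 49.46 m
Minor: ΣK = 9.47; h_m = ΣK·V²/2g = 2.069 m
Total H_L = 49.46 + 2.069 = 51.53 m

H_L ≈ 51.5 m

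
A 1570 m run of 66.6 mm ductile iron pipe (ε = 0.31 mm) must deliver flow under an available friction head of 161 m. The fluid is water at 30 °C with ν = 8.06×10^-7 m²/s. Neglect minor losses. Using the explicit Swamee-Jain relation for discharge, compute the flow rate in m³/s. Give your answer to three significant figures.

Swamee-Jain (Type II): Q = -0.965·√(gD⁵h_f/L)·ln[ε/(3.7D) + √(3.17ν²L/(gD³h_f))]
√(gD⁵h_f/L) = √(9.81·0.0666⁵·161/1570) = 0.001148
ε/(3.7D) = 0.00126; √(3.17ν²L/(gD³h_f)) = 8.32×10^-5
Q = -0.965·0.001148·ln(0.001341) = 0.007328 m³/s
Check: V = 2.10 m/s, Re = 1.74×10^5, f = 0.03048, h_f = 162 m ≈ 161 m ✓

Q ≈ 0.00733 m³/s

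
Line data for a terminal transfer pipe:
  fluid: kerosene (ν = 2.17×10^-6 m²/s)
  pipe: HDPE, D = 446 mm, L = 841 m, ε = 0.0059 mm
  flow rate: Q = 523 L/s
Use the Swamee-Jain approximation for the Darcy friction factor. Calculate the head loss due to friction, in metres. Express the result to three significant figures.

h_f ≈ 13.6 m

V = 4Q/(πD²) = 4·0.523/(π·0.446²) = 3.348 m/s
Re = VD/ν = 3.348·0.446/2.17×10^-6 = 6.88×10^5 → turbulent
ε/D = 0.0059/446 = 1.32×10^-5
Swamee-Jain: f = 0.01263
h_f = f(L/D)V²/(2g) = 0.01263·(841/0.446)·3.348²/(2·9.81) = 13.60 m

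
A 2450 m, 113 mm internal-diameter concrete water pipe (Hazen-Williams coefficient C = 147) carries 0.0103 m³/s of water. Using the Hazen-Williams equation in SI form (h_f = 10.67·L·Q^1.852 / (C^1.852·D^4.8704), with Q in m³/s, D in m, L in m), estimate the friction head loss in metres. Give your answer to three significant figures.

h_f = 10.67·2450·0.0103^1.852 / (147^1.852·0.113^4.8704) = 21.63 m

h_f ≈ 21.6 m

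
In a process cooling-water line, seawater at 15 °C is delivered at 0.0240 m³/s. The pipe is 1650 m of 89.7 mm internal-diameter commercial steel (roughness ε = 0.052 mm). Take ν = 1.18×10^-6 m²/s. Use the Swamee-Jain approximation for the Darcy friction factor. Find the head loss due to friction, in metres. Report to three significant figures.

h_f ≈ 254 m

V = 4Q/(πD²) = 4·0.0240/(π·0.0897²) = 3.798 m/s
Re = VD/ν = 3.798·0.0897/1.18×10^-6 = 2.89×10^5 → turbulent
ε/D = 0.052/89.7 = 5.80×10^-4
Swamee-Jain: f = 0.01882
h_f = f(L/D)V²/(2g) = 0.01882·(1650/0.0897)·3.798²/(2·9.81) = 254.5 m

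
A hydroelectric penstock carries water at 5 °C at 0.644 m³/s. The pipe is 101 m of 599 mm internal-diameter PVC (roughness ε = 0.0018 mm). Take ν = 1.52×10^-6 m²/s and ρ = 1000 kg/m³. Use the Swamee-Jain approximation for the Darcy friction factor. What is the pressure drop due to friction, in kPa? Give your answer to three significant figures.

V = 4Q/(πD²) = 4·0.644/(π·0.599²) = 2.285 m/s
Re = VD/ν = 2.285·0.599/1.52×10^-6 = 9.01×10^5 → turbulent
ε/D = 0.0018/599 = 3.01×10^-6
Swamee-Jain: f = 0.01189
h_f = f(L/D)V²/(2g) = 0.01189·(101/0.599)·2.285²/(2·9.81) = 0.5334 m
Δp = ρg·h_f = 1000·9.81·0.5334 = 5.233 kPa

Δp ≈ 5.23 kPa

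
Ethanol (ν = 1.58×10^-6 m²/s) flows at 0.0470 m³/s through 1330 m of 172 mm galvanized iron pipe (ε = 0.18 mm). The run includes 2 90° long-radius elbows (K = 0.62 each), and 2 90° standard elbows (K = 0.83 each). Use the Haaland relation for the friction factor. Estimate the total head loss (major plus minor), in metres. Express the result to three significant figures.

H_L ≈ 34.5 m

V = 4Q/(πD²) = 2.023 m/s; V²/2g = 0.2085 m
Re = 2.20×10^5, ε/D = 0.00105 → f = 0.02099 (Haaland)
Major: h_f = f(L/D)·V²/2g = 0.02099·7733·0.2085 = 33.85 m
Minor: ΣK = 2.90; h_m = ΣK·V²/2g = 0.6048 m
Total H_L = 33.85 + 0.6048 = 34.46 m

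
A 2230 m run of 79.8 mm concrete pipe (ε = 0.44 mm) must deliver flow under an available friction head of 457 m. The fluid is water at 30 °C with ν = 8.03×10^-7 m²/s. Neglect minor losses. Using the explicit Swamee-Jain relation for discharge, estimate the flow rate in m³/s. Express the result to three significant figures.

Q ≈ 0.0159 m³/s

Swamee-Jain (Type II): Q = -0.965·√(gD⁵h_f/L)·ln[ε/(3.7D) + √(3.17ν²L/(gD³h_f))]
√(gD⁵h_f/L) = √(9.81·0.0798⁵·457/2230) = 0.002551
ε/(3.7D) = 0.00149; √(3.17ν²L/(gD³h_f)) = 4.47×10^-5
Q = -0.965·0.002551·ln(0.001535) = 0.01595 m³/s
Check: V = 3.19 m/s, Re = 3.17×10^5, f = 0.03170, h_f = 459 m ≈ 457 m ✓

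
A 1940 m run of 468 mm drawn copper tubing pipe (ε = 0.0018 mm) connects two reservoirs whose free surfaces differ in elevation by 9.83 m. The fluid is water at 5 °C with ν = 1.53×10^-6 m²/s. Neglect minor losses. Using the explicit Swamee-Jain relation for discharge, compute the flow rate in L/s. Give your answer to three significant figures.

Q ≈ 327 L/s

Swamee-Jain (Type II): Q = -0.965·√(gD⁵h_f/L)·ln[ε/(3.7D) + √(3.17ν²L/(gD³h_f))]
√(gD⁵h_f/L) = √(9.81·0.468⁵·9.83/1940) = 0.03341
ε/(3.7D) = 1.04×10^-6; √(3.17ν²L/(gD³h_f)) = 3.82×10^-5
Q = -0.965·0.03341·ln(3.920×10^-5) = 0.3271 m³/s
Check: V = 1.90 m/s, Re = 5.82×10^5, f = 0.01281, h_f = 9.79 m ≈ 9.83 m ✓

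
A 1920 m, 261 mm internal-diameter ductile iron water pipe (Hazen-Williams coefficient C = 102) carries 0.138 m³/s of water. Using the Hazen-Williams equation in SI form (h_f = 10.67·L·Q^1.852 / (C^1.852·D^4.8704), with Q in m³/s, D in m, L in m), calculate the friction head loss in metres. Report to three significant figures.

h_f ≈ 69.1 m

h_f = 10.67·1920·0.138^1.852 / (102^1.852·0.261^4.8704) = 69.15 m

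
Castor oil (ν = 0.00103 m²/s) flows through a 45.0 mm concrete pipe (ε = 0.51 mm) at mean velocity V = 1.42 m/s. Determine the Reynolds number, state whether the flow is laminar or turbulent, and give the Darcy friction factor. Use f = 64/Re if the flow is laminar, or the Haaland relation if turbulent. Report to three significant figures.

Re = VD/ν = 1.420·0.0450/0.00103 = 62.0
Re < 2300 → laminar → f = 64/Re = 1.032

Re ≈ 62.0; laminar; f = 64/Re ≈ 1.03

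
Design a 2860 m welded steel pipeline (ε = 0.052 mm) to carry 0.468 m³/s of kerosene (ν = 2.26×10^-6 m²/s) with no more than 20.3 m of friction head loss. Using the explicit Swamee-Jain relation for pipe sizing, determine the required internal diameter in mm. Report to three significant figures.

D ≈ 522 mm

Swamee-Jain (Type III): D = 0.66·[ε^1.25·(LQ²/(gh_f))^4.75 + ν·Q^9.4·(L/(gh_f))^5.2]^0.04
LQ²/(gh_f) = 3.146; L/(gh_f) = 14.36
Term 1 = ε^1.25·(…)^4.75 = 0.00102; Term 2 = ν·Q^9.4·(…)^5.2 = 0.00187
D = 0.66·(0.00102 + 0.00187)^0.04 = 0.5224 m = 522 mm
Check: V = 2.18 m/s, Re = 5.05×10^5, f = 0.01445, h_f = 19.2 m ≈ 20.3 m ✓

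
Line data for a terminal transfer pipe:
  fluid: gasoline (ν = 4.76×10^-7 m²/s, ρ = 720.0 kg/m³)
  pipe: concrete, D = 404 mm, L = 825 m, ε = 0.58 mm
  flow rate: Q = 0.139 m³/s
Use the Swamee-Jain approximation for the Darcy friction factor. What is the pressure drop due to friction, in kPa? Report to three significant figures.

V = 4Q/(πD²) = 4·0.139/(π·0.404²) = 1.084 m/s
Re = VD/ν = 1.084·0.404/4.76×10^-7 = 9.20×10^5 → turbulent
ε/D = 0.58/404 = 0.00144
Swamee-Jain: f = 0.02183
h_f = f(L/D)V²/(2g) = 0.02183·(825/0.404)·1.084²/(2·9.81) = 2.671 m
Δp = ρg·h_f = 720.0·9.81·2.671 = 18.87 kPa

Δp ≈ 18.9 kPa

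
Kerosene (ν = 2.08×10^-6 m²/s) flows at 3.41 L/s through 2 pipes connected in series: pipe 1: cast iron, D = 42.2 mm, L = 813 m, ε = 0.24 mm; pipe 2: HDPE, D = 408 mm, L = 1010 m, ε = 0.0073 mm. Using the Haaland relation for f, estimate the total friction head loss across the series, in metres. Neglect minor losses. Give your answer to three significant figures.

Pipe 1: V = 2.438 m/s, Re = 4.95×10^4, ε/D = 0.00569, f = 0.03320, h_1 = f(L/D)V²/2g = 193.8 m
Pipe 2: V = 0.02608 m/s, Re = 5120, ε/D = 1.79×10^-5, f = 0.03748, h_2 = f(L/D)V²/2g = 0.003217 m
Series → Q common, losses add: H = Σh = 193.8 m

H ≈ 194 m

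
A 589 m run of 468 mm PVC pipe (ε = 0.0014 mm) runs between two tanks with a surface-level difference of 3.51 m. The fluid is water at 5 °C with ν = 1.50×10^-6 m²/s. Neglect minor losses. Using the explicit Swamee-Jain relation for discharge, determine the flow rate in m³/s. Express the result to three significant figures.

Q ≈ 0.358 m³/s

Swamee-Jain (Type II): Q = -0.965·√(gD⁵h_f/L)·ln[ε/(3.7D) + √(3.17ν²L/(gD³h_f))]
√(gD⁵h_f/L) = √(9.81·0.468⁵·3.51/589) = 0.03623
ε/(3.7D) = 8.09×10^-7; √(3.17ν²L/(gD³h_f)) = 3.45×10^-5
Q = -0.965·0.03623·ln(3.531×10^-5) = 0.3584 m³/s
Check: V = 2.08 m/s, Re = 6.50×10^5, f = 0.01255, h_f = 3.50 m ≈ 3.51 m ✓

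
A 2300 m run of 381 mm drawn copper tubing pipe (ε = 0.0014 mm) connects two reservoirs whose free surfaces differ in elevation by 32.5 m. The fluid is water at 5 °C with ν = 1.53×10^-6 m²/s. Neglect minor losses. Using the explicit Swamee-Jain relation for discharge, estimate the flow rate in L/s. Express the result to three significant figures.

Swamee-Jain (Type II): Q = -0.965·√(gD⁵h_f/L)·ln[ε/(3.7D) + √(3.17ν²L/(gD³h_f))]
√(gD⁵h_f/L) = √(9.81·0.381⁵·32.5/2300) = 0.03336
ε/(3.7D) = 9.93×10^-7; √(3.17ν²L/(gD³h_f)) = 3.11×10^-5
Q = -0.965·0.03336·ln(3.210×10^-5) = 0.3331 m³/s
Check: V = 2.92 m/s, Re = 7.28×10^5, f = 0.01233, h_f = 32.4 m ≈ 32.5 m ✓

Q ≈ 333 L/s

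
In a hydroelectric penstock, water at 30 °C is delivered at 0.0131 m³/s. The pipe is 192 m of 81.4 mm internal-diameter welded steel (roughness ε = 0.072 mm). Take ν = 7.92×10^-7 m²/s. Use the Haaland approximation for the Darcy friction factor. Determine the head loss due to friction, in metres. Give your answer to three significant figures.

V = 4Q/(πD²) = 4·0.0131/(π·0.0814²) = 2.517 m/s
Re = VD/ν = 2.517·0.0814/7.92×10^-7 = 2.59×10^5 → turbulent
ε/D = 0.072/81.4 = 8.85×10^-4
Haaland: f = 0.02016
h_f = f(L/D)V²/(2g) = 0.02016·(192/0.0814)·2.517²/(2·9.81) = 15.36 m

h_f ≈ 15.4 m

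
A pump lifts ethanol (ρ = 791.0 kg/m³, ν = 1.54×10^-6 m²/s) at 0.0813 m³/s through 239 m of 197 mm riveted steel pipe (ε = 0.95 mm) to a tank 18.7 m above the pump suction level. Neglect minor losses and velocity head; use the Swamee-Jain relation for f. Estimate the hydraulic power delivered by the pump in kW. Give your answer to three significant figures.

P_hyd ≈ 20.2 kW

V = 4Q/(πD²) = 2.667 m/s; Re = 3.41×10^5; ε/D = 0.00482; f = 0.03045
h_f = f(L/D)V²/2g = 13.40 m
Total head H = z + h_f = 18.7 + 13.40 = 32.10 m
P_hyd = ρgQH = 791.0·9.81·0.0813·32.10 = 20.25 kW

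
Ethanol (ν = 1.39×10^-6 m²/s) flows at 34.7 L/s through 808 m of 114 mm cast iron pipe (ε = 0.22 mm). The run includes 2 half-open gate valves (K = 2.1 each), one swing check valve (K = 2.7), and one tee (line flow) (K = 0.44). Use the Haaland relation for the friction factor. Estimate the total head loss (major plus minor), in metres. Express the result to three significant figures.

H_L ≈ 104 m

V = 4Q/(πD²) = 3.400 m/s; V²/2g = 0.5891 m
Re = 2.79×10^5, ε/D = 0.00193 → f = 0.02383 (Haaland)
Major: h_f = f(L/D)·V²/2g = 0.02383·7088·0.5891 = 99.49 m
Minor: ΣK = 7.34; h_m = ΣK·V²/2g = 4.324 m
Total H_L = 99.49 + 4.324 = 103.8 m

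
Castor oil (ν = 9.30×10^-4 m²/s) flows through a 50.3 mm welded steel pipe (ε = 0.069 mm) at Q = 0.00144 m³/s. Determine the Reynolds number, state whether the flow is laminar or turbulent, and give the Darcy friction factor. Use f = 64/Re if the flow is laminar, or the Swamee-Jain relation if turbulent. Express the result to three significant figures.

Re ≈ 39.2; laminar; f = 64/Re ≈ 1.63

V = 4Q/(πD²) = 0.7247 m/s
Re = VD/ν = 0.7247·0.0503/9.30×10^-4 = 39.2
Re < 2300 → laminar → f = 64/Re = 1.633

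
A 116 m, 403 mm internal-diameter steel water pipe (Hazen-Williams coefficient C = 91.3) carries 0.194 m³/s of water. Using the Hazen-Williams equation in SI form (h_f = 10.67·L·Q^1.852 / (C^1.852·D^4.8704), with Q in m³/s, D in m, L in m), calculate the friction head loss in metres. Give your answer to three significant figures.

h_f ≈ 1.16 m

h_f = 10.67·116·0.194^1.852 / (91.3^1.852·0.403^4.8704) = 1.162 m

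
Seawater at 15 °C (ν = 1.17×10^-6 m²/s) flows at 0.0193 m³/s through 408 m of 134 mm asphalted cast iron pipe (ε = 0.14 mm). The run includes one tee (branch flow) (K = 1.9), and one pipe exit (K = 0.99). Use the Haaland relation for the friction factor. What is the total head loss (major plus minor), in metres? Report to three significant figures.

V = 4Q/(πD²) = 1.369 m/s; V²/2g = 0.09546 m
Re = 1.57×10^5, ε/D = 0.00104 → f = 0.02139 (Haaland)
Major: h_f = f(L/D)·V²/2g = 0.02139·3045·0.09546 = 6.216 m
Minor: ΣK = 2.89; h_m = ΣK·V²/2g = 0.2759 m
Total H_L = 6.216 + 0.2759 = 6.492 m

H_L ≈ 6.49 m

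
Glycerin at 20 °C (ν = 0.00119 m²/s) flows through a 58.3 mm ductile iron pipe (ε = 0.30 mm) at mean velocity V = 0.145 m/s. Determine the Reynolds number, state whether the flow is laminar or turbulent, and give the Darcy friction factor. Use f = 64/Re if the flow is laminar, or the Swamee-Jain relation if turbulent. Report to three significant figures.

Re ≈ 7.10; laminar; f = 64/Re ≈ 9.01

Re = VD/ν = 0.1450·0.0583/0.00119 = 7.10
Re < 2300 → laminar → f = 64/Re = 9.009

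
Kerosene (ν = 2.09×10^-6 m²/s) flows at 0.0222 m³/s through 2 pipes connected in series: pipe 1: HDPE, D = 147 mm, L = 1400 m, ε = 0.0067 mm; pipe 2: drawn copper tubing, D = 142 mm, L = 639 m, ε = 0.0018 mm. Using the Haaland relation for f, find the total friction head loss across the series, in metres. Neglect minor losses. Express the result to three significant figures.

H ≈ 23.3 m

Pipe 1: V = 1.308 m/s, Re = 9.20×10^4, ε/D = 4.56×10^-5, f = 0.01832, h_1 = f(L/D)V²/2g = 15.21 m
Pipe 2: V = 1.402 m/s, Re = 9.52×10^4, ε/D = 1.27×10^-5, f = 0.01805, h_2 = f(L/D)V²/2g = 8.136 m
Series → Q common, losses add: H = Σh = 23.35 m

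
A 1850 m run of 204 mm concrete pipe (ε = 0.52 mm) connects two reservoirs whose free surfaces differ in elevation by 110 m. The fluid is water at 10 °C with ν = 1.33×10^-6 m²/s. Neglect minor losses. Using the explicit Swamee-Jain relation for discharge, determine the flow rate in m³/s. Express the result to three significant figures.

Q ≈ 0.100 m³/s

Swamee-Jain (Type II): Q = -0.965·√(gD⁵h_f/L)·ln[ε/(3.7D) + √(3.17ν²L/(gD³h_f))]
√(gD⁵h_f/L) = √(9.81·0.204⁵·110/1850) = 0.01436
ε/(3.7D) = 6.89×10^-4; √(3.17ν²L/(gD³h_f)) = 3.37×10^-5
Q = -0.965·0.01436·ln(7.226×10^-4) = 0.1002 m³/s
Check: V = 3.07 m/s, Re = 4.70×10^5, f = 0.02545, h_f = 111 m ≈ 110 m ✓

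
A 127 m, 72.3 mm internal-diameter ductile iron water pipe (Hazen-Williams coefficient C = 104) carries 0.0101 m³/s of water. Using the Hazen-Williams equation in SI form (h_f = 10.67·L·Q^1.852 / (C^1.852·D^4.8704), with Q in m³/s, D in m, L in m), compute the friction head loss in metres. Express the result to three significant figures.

h_f = 10.67·127·0.0101^1.852 / (104^1.852·0.0723^4.8704) = 18.07 m

h_f ≈ 18.1 m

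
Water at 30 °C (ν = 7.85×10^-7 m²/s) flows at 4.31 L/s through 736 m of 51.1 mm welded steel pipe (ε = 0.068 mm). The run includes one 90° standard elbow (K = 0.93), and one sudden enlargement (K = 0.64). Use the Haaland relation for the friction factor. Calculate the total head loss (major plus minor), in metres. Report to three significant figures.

H_L ≈ 73.6 m

V = 4Q/(πD²) = 2.102 m/s; V²/2g = 0.2251 m
Re = 1.37×10^5, ε/D = 0.00133 → f = 0.02258 (Haaland)
Major: h_f = f(L/D)·V²/2g = 0.02258·14403·0.2251 = 73.20 m
Minor: ΣK = 1.57; h_m = ΣK·V²/2g = 0.3534 m
Total H_L = 73.20 + 0.3534 = 73.56 m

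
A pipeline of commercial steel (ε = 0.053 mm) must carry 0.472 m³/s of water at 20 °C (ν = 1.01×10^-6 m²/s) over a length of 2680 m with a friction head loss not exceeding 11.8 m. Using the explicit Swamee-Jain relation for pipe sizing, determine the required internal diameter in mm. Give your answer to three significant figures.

Swamee-Jain (Type III): D = 0.66·[ε^1.25·(LQ²/(gh_f))^4.75 + ν·Q^9.4·(L/(gh_f))^5.2]^0.04
LQ²/(gh_f) = 5.158; L/(gh_f) = 23.15
Term 1 = ε^1.25·(…)^4.75 = 0.0110; Term 2 = ν·Q^9.4·(…)^5.2 = 0.0108
D = 0.66·(0.0110 + 0.0108)^0.04 = 0.5663 m = 566 mm
Check: V = 1.87 m/s, Re = 1.05×10^6, f = 0.01336, h_f = 11.3 m ≈ 11.8 m ✓

D ≈ 566 mm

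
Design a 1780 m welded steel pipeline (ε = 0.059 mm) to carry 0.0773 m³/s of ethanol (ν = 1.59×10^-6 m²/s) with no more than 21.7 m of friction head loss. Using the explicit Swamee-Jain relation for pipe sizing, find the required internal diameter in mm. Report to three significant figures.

Swamee-Jain (Type III): D = 0.66·[ε^1.25·(LQ²/(gh_f))^4.75 + ν·Q^9.4·(L/(gh_f))^5.2]^0.04
LQ²/(gh_f) = 0.04996; L/(gh_f) = 8.362
Term 1 = ε^1.25·(…)^4.75 = 3.41×10^-12; Term 2 = ν·Q^9.4·(…)^5.2 = 3.52×10^-12
D = 0.66·(3.41×10^-12 + 3.52×10^-12)^0.04 = 0.2361 m = 236 mm
Check: V = 1.77 m/s, Re = 2.62×10^5, f = 0.01693, h_f = 20.3 m ≈ 21.7 m ✓

D ≈ 236 mm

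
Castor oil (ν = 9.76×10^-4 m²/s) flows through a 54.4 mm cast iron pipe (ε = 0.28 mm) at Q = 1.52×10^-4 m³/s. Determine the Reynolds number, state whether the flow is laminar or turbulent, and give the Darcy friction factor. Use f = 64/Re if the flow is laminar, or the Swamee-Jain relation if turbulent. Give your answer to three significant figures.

Re ≈ 3.65; laminar; f = 64/Re ≈ 17.6

V = 4Q/(πD²) = 0.06540 m/s
Re = VD/ν = 0.06540·0.0544/9.76×10^-4 = 3.65
Re < 2300 → laminar → f = 64/Re = 17.56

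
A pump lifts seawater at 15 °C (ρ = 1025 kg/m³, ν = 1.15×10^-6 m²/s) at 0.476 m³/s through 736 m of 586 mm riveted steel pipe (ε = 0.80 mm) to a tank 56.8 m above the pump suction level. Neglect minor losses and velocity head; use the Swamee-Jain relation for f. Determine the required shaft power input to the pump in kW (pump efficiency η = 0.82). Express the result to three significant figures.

V = 4Q/(πD²) = 1.765 m/s; Re = 8.99×10^5; ε/D = 0.00137; f = 0.02157
h_f = f(L/D)V²/2g = 4.301 m
Total head H = z + h_f = 56.8 + 4.301 = 61.10 m
P_hyd = ρgQH = 1025·9.81·0.476·61.10 = 292.4 kW
P_shaft = P_hyd/η = 292.4/0.82 = 356.6 kW

P_shaft ≈ 357 kW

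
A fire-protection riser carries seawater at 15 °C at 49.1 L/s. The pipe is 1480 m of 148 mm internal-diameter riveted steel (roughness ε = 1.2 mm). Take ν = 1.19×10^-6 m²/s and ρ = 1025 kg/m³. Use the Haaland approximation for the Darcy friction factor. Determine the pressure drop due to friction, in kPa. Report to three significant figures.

V = 4Q/(πD²) = 4·0.0491/(π·0.148²) = 2.854 m/s
Re = VD/ν = 2.854·0.148/1.19×10^-6 = 3.55×10^5 → turbulent
ε/D = 1.2/148 = 0.00811
Haaland: f = 0.03560
h_f = f(L/D)V²/(2g) = 0.03560·(1480/0.148)·2.854²/(2·9.81) = 147.8 m
Δp = ρg·h_f = 1025·9.81·147.8 = 1486 kPa

Δp ≈ 1490 kPa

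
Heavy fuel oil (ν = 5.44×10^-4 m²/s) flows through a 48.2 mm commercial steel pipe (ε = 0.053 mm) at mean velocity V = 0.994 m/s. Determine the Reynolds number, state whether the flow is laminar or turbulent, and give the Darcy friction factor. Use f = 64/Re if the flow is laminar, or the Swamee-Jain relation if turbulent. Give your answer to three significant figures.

Re = VD/ν = 0.9940·0.0482/5.44×10^-4 = 88.1
Re < 2300 → laminar → f = 64/Re = 0.7267

Re ≈ 88.1; laminar; f = 64/Re ≈ 0.727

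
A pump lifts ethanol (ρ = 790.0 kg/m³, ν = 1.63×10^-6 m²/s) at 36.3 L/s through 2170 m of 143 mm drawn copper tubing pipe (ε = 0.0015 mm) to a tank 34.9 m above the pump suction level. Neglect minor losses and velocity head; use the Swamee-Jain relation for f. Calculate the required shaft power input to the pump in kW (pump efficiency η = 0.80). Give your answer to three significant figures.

V = 4Q/(πD²) = 2.260 m/s; Re = 1.98×10^5; ε/D = 1.05×10^-5; f = 0.01565
h_f = f(L/D)V²/2g = 61.85 m
Total head H = z + h_f = 34.9 + 61.85 = 96.75 m
P_hyd = ρgQH = 790.0·9.81·0.0363·96.75 = 27.22 kW
P_shaft = P_hyd/η = 27.22/0.80 = 34.02 kW

P_shaft ≈ 34.0 kW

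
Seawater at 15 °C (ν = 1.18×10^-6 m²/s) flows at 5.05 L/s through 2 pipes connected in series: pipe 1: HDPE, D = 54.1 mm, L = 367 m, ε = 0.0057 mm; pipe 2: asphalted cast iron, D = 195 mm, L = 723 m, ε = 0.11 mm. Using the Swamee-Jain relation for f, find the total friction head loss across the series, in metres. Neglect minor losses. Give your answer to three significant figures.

H ≈ 30.9 m

Pipe 1: V = 2.197 m/s, Re = 1.01×10^5, ε/D = 1.05×10^-4, f = 0.01846, h_1 = f(L/D)V²/2g = 30.80 m
Pipe 2: V = 0.1691 m/s, Re = 2.79×10^4, ε/D = 5.64×10^-4, f = 0.02535, h_2 = f(L/D)V²/2g = 0.1370 m
Series → Q common, losses add: H = Σh = 30.94 m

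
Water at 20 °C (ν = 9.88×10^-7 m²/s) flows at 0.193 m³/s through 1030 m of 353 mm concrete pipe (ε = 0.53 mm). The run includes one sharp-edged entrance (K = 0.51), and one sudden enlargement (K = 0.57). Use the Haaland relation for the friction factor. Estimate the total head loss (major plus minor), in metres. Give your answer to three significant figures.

H_L ≈ 13.0 m

V = 4Q/(πD²) = 1.972 m/s; V²/2g = 0.1982 m
Re = 7.05×10^5, ε/D = 0.00150 → f = 0.02206 (Haaland)
Major: h_f = f(L/D)·V²/2g = 0.02206·2918·0.1982 = 12.76 m
Minor: ΣK = 1.08; h_m = ΣK·V²/2g = 0.2141 m
Total H_L = 12.76 + 0.2141 = 12.97 m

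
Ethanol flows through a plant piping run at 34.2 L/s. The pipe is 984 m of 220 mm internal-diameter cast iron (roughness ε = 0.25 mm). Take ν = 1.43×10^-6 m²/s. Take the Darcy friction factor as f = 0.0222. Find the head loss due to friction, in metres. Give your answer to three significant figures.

h_f ≈ 4.10 m

V = 4Q/(πD²) = 4·0.0342/(π·0.220²) = 0.8997 m/s
h_f = f(L/D)V²/(2g) = 0.02220·(984/0.220)·0.8997²/(2·9.81) = 4.096 m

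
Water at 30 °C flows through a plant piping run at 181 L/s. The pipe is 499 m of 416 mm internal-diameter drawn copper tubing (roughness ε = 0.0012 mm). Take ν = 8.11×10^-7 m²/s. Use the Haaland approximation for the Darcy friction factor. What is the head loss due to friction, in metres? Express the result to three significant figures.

V = 4Q/(πD²) = 4·0.181/(π·0.416²) = 1.332 m/s
Re = VD/ν = 1.332·0.416/8.11×10^-7 = 6.83×10^5 → turbulent
ε/D = 0.0012/416 = 2.88×10^-6
Haaland: f = 0.01240
h_f = f(L/D)V²/(2g) = 0.01240·(499/0.416)·1.332²/(2·9.81) = 1.345 m

h_f ≈ 1.34 m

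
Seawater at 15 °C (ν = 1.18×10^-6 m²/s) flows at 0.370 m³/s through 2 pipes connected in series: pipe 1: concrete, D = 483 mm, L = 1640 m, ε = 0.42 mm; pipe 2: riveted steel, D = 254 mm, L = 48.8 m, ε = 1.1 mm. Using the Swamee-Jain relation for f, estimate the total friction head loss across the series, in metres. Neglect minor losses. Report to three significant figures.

Pipe 1: V = 2.019 m/s, Re = 8.27×10^5, ε/D = 8.70×10^-4, f = 0.01949, h_1 = f(L/D)V²/2g = 13.75 m
Pipe 2: V = 7.302 m/s, Re = 1.57×10^6, ε/D = 0.00433, f = 0.02920, h_2 = f(L/D)V²/2g = 15.25 m
Series → Q common, losses add: H = Σh = 29.00 m

H ≈ 29.0 m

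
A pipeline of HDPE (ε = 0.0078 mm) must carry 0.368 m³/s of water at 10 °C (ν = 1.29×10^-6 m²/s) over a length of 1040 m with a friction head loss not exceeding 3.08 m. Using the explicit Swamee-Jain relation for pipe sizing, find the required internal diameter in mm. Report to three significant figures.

Swamee-Jain (Type III): D = 0.66·[ε^1.25·(LQ²/(gh_f))^4.75 + ν·Q^9.4·(L/(gh_f))^5.2]^0.04
LQ²/(gh_f) = 4.661; L/(gh_f) = 34.42
Term 1 = ε^1.25·(…)^4.75 = 6.17×10^-4; Term 2 = ν·Q^9.4·(…)^5.2 = 0.0105
D = 0.66·(6.17×10^-4 + 0.0105)^0.04 = 0.5513 m = 551 mm
Check: V = 1.54 m/s, Re = 6.59×10^5, f = 0.01273, h_f = 2.91 m ≈ 3.08 m ✓

D ≈ 551 mm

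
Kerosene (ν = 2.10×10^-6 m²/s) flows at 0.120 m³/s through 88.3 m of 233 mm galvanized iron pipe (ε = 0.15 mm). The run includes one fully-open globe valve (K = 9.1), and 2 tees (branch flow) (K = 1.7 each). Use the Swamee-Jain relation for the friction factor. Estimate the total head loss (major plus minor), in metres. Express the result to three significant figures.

H_L ≈ 7.96 m

V = 4Q/(πD²) = 2.814 m/s; V²/2g = 0.4037 m
Re = 3.12×10^5, ε/D = 6.44×10^-4 → f = 0.01906 (Swamee-Jain)
Major: h_f = f(L/D)·V²/2g = 0.01906·379.0·0.4037 = 2.916 m
Minor: ΣK = 12.5; h_m = ΣK·V²/2g = 5.046 m
Total H_L = 2.916 + 5.046 = 7.963 m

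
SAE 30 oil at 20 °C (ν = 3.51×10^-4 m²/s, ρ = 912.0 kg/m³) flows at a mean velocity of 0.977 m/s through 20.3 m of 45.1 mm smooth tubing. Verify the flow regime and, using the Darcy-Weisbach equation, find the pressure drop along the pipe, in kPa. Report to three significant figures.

Δp ≈ 99.9 kPa

Re = VD/ν = 0.977·0.04510/3.51×10^-4 = 126 → laminar (Re < 2300)
f = 64/Re = 0.5098
h_f = f(L/D)V²/(2g) = 0.5098·(20.3/0.04510)·0.977²/(2·9.81) = 11.16 m
Δp = ρg·h_f = 912.0·9.81·11.16 = 99.88 kPa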